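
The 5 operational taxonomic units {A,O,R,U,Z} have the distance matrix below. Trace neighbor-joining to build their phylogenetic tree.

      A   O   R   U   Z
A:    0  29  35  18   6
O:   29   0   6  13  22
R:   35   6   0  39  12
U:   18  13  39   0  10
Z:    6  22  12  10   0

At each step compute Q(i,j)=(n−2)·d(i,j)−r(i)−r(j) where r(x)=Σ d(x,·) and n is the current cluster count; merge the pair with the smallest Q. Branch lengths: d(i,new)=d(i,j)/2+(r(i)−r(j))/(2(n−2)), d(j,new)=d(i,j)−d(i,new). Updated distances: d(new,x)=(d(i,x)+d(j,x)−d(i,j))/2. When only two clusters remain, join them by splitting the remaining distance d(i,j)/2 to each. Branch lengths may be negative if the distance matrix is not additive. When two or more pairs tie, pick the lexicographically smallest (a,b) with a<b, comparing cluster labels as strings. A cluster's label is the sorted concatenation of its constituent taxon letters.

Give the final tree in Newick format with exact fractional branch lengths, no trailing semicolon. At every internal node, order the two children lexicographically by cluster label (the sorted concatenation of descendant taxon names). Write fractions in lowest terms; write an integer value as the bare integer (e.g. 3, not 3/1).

step 1: merge (O,R) at d=6, Q=-144; branch lengths O→-2/3, R→20/3; new cluster OR
  updated: d(A,OR)=29, d(OR,U)=23, d(OR,Z)=14
step 2: merge (A,Z) at d=6, Q=-71; branch lengths A→35/4, Z→-11/4; new cluster AZ
  updated: d(AZ,OR)=37/2, d(AZ,U)=11
step 3: merge (AZ,OR) at d=37/2, Q=-105/2; branch lengths AZ→13/4, OR→61/4; new cluster AORZ
  updated: d(AORZ,U)=31/4
step 4: merge (AORZ,U) at d=31/4; branch lengths AORZ→31/8, U→31/8; new cluster AORUZ
final tree: (((A:35/4,Z:-11/4):13/4,(O:-2/3,R:20/3):61/4):31/8,U:31/8)
total length: 153/4

(((A:35/4,Z:-11/4):13/4,(O:-2/3,R:20/3):61/4):31/8,U:31/8)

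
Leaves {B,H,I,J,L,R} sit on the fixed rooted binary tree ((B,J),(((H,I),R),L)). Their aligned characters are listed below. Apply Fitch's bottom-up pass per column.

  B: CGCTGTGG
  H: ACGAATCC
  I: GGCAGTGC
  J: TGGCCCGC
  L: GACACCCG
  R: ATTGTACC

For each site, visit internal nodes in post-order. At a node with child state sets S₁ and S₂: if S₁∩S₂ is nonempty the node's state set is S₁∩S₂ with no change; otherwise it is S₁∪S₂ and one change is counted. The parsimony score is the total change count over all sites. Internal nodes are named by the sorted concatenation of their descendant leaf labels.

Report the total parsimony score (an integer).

[col 0] BJ: children B:{C}, J:{T} ∪→ {C,T}; cost 1
[col 0] HI: children H:{A}, I:{G} ∪→ {A,G}; cost 1
[col 0] HIR: children HI:{A,G}, R:{A} ∩→ {A}; cost 0
[col 0] HILR: children HIR:{A}, L:{G} ∪→ {A,G}; cost 1
[col 0] BHIJLR: children BJ:{C,T}, HILR:{A,G} ∪→ {A,C,G,T}; cost 1
[col 1] BJ: children B:{G}, J:{G} ∩→ {G}; cost 0
[col 1] HI: children H:{C}, I:{G} ∪→ {C,G}; cost 1
[col 1] HIR: children HI:{C,G}, R:{T} ∪→ {C,G,T}; cost 1
[col 1] HILR: children HIR:{C,G,T}, L:{A} ∪→ {A,C,G,T}; cost 1
[col 1] BHIJLR: children BJ:{G}, HILR:{A,C,G,T} ∩→ {G}; cost 0
[col 2] BJ: children B:{C}, J:{G} ∪→ {C,G}; cost 1
[col 2] HI: children H:{G}, I:{C} ∪→ {C,G}; cost 1
[col 2] HIR: children HI:{C,G}, R:{T} ∪→ {C,G,T}; cost 1
[col 2] HILR: children HIR:{C,G,T}, L:{C} ∩→ {C}; cost 0
[col 2] BHIJLR: children BJ:{C,G}, HILR:{C} ∩→ {C}; cost 0
[col 3] BJ: children B:{T}, J:{C} ∪→ {C,T}; cost 1
[col 3] HI: children H:{A}, I:{A} ∩→ {A}; cost 0
[col 3] HIR: children HI:{A}, R:{G} ∪→ {A,G}; cost 1
[col 3] HILR: children HIR:{A,G}, L:{A} ∩→ {A}; cost 0
[col 3] BHIJLR: children BJ:{C,T}, HILR:{A} ∪→ {A,C,T}; cost 1
[col 4] BJ: children B:{G}, J:{C} ∪→ {C,G}; cost 1
[col 4] HI: children H:{A}, I:{G} ∪→ {A,G}; cost 1
[col 4] HIR: children HI:{A,G}, R:{T} ∪→ {A,G,T}; cost 1
[col 4] HILR: children HIR:{A,G,T}, L:{C} ∪→ {A,C,G,T}; cost 1
[col 4] BHIJLR: children BJ:{C,G}, HILR:{A,C,G,T} ∩→ {C,G}; cost 0
[col 5] BJ: children B:{T}, J:{C} ∪→ {C,T}; cost 1
[col 5] HI: children H:{T}, I:{T} ∩→ {T}; cost 0
[col 5] HIR: children HI:{T}, R:{A} ∪→ {A,T}; cost 1
[col 5] HILR: children HIR:{A,T}, L:{C} ∪→ {A,C,T}; cost 1
[col 5] BHIJLR: children BJ:{C,T}, HILR:{A,C,T} ∩→ {C,T}; cost 0
[col 6] BJ: children B:{G}, J:{G} ∩→ {G}; cost 0
[col 6] HI: children H:{C}, I:{G} ∪→ {C,G}; cost 1
[col 6] HIR: children HI:{C,G}, R:{C} ∩→ {C}; cost 0
[col 6] HILR: children HIR:{C}, L:{C} ∩→ {C}; cost 0
[col 6] BHIJLR: children BJ:{G}, HILR:{C} ∪→ {C,G}; cost 1
[col 7] BJ: children B:{G}, J:{C} ∪→ {C,G}; cost 1
[col 7] HI: children H:{C}, I:{C} ∩→ {C}; cost 0
[col 7] HIR: children HI:{C}, R:{C} ∩→ {C}; cost 0
[col 7] HILR: children HIR:{C}, L:{G} ∪→ {C,G}; cost 1
[col 7] BHIJLR: children BJ:{C,G}, HILR:{C,G} ∩→ {C,G}; cost 0
per-site changes: [4, 3, 3, 3, 4, 3, 2, 2]; total = 24

24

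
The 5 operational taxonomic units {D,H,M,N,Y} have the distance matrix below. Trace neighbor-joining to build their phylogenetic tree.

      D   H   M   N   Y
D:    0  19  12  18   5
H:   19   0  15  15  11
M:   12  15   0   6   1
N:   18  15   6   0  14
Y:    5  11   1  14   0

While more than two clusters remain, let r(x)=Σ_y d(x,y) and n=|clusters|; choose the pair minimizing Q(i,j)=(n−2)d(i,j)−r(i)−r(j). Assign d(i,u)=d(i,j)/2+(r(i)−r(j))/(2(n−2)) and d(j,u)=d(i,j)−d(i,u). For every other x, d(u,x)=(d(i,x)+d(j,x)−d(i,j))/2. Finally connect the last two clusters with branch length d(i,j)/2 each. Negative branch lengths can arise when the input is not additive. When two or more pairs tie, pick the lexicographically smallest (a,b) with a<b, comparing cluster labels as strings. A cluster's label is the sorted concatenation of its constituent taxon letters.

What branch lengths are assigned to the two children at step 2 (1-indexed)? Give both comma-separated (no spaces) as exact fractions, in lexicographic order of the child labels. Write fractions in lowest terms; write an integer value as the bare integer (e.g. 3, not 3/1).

1. join D+Y (d=5, Q=-70) ⇒ DY; edges |D|=19/3, |Y|=-4/3
  updated: d(DY,H)=25/2, d(DY,M)=4, d(DY,N)=27/2
2. join DY+H (d=25/2, Q=-95/2) ⇒ DHY; edges |DY|=25/8, |H|=75/8
  updated: d(DHY,M)=13/4, d(DHY,N)=8
3. join DHY+M (d=13/4, Q=-69/4) ⇒ DHMY; edges |DHY|=21/8, |M|=5/8
  updated: d(DHMY,N)=43/8
4. join DHMY+N (d=43/8) ⇒ DHMNY; edges |DHMY|=43/16, |N|=43/16
final tree: ((((D:19/3,Y:-4/3):25/8,H:75/8):21/8,M:5/8):43/16,N:43/16)
total length: 209/8

25/8,75/8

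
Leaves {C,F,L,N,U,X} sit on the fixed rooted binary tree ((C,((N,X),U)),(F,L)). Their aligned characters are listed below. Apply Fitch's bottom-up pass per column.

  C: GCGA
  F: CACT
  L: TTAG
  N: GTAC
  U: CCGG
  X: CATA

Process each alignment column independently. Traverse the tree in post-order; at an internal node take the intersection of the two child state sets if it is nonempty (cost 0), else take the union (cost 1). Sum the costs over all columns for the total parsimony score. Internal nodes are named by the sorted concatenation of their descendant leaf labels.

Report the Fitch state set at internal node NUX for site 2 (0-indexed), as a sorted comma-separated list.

NX@0: {G} ∪ {C} = {C,G} (union, +1)
NUX@0: {C,G} ∩ {C} = {C} (intersection, +0)
CNUX@0: {G} ∪ {C} = {C,G} (union, +1)
FL@0: {C} ∪ {T} = {C,T} (union, +1)
CFLNUX@0: {C,G} ∩ {C,T} = {C} (intersection, +0)
NX@1: {T} ∪ {A} = {A,T} (union, +1)
NUX@1: {A,T} ∪ {C} = {A,C,T} (union, +1)
CNUX@1: {C} ∩ {A,C,T} = {C} (intersection, +0)
FL@1: {A} ∪ {T} = {A,T} (union, +1)
CFLNUX@1: {C} ∪ {A,T} = {A,C,T} (union, +1)
NX@2: {A} ∪ {T} = {A,T} (union, +1)
NUX@2: {A,T} ∪ {G} = {A,G,T} (union, +1)
CNUX@2: {G} ∩ {A,G,T} = {G} (intersection, +0)
FL@2: {C} ∪ {A} = {A,C} (union, +1)
CFLNUX@2: {G} ∪ {A,C} = {A,C,G} (union, +1)
NX@3: {C} ∪ {A} = {A,C} (union, +1)
NUX@3: {A,C} ∪ {G} = {A,C,G} (union, +1)
CNUX@3: {A} ∩ {A,C,G} = {A} (intersection, +0)
FL@3: {T} ∪ {G} = {G,T} (union, +1)
CFLNUX@3: {A} ∪ {G,T} = {A,G,T} (union, +1)
per-site changes: [3, 4, 4, 4]; total = 15

A,G,T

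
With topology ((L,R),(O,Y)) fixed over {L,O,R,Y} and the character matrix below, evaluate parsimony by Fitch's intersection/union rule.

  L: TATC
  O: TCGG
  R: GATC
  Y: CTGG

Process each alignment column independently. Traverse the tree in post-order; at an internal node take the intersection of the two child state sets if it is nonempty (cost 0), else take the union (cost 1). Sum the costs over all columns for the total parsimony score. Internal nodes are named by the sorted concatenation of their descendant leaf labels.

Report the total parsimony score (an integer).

6

LR@0: {T} ∪ {G} = {G,T} (union, +1)
OY@0: {T} ∪ {C} = {C,T} (union, +1)
LORY@0: {G,T} ∩ {C,T} = {T} (intersection, +0)
LR@1: {A} ∩ {A} = {A} (intersection, +0)
OY@1: {C} ∪ {T} = {C,T} (union, +1)
LORY@1: {A} ∪ {C,T} = {A,C,T} (union, +1)
LR@2: {T} ∩ {T} = {T} (intersection, +0)
OY@2: {G} ∩ {G} = {G} (intersection, +0)
LORY@2: {T} ∪ {G} = {G,T} (union, +1)
LR@3: {C} ∩ {C} = {C} (intersection, +0)
OY@3: {G} ∩ {G} = {G} (intersection, +0)
LORY@3: {C} ∪ {G} = {C,G} (union, +1)
per-site changes: [2, 2, 1, 1]; total = 6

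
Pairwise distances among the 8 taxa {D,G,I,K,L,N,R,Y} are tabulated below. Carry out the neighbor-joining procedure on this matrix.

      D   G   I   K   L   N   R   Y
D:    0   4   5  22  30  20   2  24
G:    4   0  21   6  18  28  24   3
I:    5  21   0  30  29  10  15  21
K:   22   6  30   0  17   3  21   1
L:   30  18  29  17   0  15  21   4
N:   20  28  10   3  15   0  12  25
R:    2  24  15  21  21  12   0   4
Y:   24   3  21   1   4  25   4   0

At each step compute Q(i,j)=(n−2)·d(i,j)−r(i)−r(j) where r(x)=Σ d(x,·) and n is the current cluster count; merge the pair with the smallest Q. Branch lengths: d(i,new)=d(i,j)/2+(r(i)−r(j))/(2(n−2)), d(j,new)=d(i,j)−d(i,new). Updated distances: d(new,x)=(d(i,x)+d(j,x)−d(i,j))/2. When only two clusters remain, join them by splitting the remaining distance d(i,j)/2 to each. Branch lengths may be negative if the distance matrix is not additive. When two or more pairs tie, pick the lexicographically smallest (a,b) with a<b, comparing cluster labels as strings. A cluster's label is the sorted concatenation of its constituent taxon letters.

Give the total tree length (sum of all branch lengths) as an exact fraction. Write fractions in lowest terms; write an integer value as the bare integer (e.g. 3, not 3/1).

2705/64

step 1: merge (D,I) at d=5, Q=-208; branch lengths D→1/2, I→9/2; new cluster DI
  updated: d(DI,G)=10, d(DI,K)=47/2, d(DI,L)=27, d(DI,N)=25/2, d(DI,R)=6, d(DI,Y)=20
step 2: merge (DI,R) at d=6, Q=-157; branch lengths DI→41/10, R→19/10; new cluster DIR
  updated: d(DIR,G)=14, d(DIR,K)=77/4, d(DIR,L)=21, d(DIR,N)=37/4, d(DIR,Y)=9
step 3: merge (DIR,N) at d=37/4, Q=-463/4; branch lengths DIR→117/32, N→179/32; new cluster DINR
  updated: d(DINR,G)=131/8, d(DINR,K)=13/2, d(DINR,L)=107/8, d(DINR,Y)=99/8
step 4: merge (DINR,L) at d=107/8, Q=-487/8; branch lengths DINR→97/16, L→117/16; new cluster DILNR
  updated: d(DILNR,G)=21/2, d(DILNR,K)=81/16, d(DILNR,Y)=3/2
step 5: merge (DILNR,Y) at d=3/2, Q=-313/16; branch lengths DILNR→233/64, Y→-137/64; new cluster DILNRY
  updated: d(DILNRY,G)=6, d(DILNRY,K)=73/32
step 6: merge (DILNRY,G) at d=6, Q=-457/32; branch lengths DILNRY→73/64, G→311/64; new cluster DGILNRY
  updated: d(DGILNRY,K)=73/64
step 7: merge (DGILNRY,K) at d=73/64; branch lengths DGILNRY→73/128, K→73/128; new cluster DGIKLNRY
final tree: (((((((D:1/2,I:9/2):41/10,R:19/10):117/32,N:179/32):97/16,L:117/16):233/64,Y:-137/64):73/64,G:311/64):73/128,K:73/128)
total length: 2705/64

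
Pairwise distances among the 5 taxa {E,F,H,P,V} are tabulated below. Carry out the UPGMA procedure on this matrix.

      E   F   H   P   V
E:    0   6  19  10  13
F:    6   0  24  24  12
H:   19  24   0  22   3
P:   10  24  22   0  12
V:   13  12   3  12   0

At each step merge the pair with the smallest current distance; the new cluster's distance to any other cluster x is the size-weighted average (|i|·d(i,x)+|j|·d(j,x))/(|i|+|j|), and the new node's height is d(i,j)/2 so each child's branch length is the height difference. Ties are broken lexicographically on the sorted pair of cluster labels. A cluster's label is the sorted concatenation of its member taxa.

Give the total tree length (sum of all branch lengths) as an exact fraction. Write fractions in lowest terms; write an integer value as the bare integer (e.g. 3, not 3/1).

step 1: merge (H,V) at d=3; branch lengths H→3/2, V→3/2; new cluster HV
  updated: d(E,HV)=16, d(F,HV)=18, d(HV,P)=17
step 2: merge (E,F) at d=6; branch lengths E→3, F→3; new cluster EF
  updated: d(EF,HV)=17, d(EF,P)=17
step 3: merge (EF,HV) at d=17; branch lengths EF→11/2, HV→7; new cluster EFHV
  updated: d(EFHV,P)=17
step 4: merge (EFHV,P) at d=17; branch lengths EFHV→0, P→17/2; new cluster EFHPV
final tree: (((E:3,F:3):11/2,(H:3/2,V:3/2):7):0,P:17/2)
total length: 30

30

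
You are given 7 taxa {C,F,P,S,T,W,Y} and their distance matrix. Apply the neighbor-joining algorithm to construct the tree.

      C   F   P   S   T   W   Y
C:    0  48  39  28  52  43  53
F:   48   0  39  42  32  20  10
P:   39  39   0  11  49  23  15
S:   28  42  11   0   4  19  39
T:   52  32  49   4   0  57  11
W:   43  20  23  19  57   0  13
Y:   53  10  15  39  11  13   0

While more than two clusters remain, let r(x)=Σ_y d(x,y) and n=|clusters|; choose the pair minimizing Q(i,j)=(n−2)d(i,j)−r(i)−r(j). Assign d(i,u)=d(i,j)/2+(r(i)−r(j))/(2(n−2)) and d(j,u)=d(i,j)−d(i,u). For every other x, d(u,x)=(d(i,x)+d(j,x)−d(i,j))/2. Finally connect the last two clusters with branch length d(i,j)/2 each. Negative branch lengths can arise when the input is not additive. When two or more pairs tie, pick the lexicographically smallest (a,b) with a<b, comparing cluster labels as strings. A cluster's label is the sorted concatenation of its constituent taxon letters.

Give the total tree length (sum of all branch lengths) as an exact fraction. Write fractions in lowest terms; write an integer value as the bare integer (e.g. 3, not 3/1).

step 1: merge (S,T) at d=4, Q=-328; branch lengths S→-21/5, T→41/5; new cluster ST
  updated: d(C,ST)=38, d(F,ST)=35, d(P,ST)=28, d(ST,W)=36, d(ST,Y)=23
step 2: merge (C,ST) at d=38, Q=-229; branch lengths C→213/8, ST→91/8; new cluster CST
  updated: d(CST,F)=45/2, d(CST,P)=29/2, d(CST,W)=41/2, d(CST,Y)=19
step 3: merge (CST,P) at d=29/2, Q=-249/2; branch lengths CST→19/4, P→39/4; new cluster CPST
  updated: d(CPST,F)=47/2, d(CPST,W)=29/2, d(CPST,Y)=39/4
step 4: merge (CPST,W) at d=29/2, Q=-265/4; branch lengths CPST→117/16, W→115/16; new cluster CPSTW
  updated: d(CPSTW,F)=29/2, d(CPSTW,Y)=33/8
step 5: merge (CPSTW,F) at d=29/2, Q=-229/8; branch lengths CPSTW→69/16, F→163/16; new cluster CFPSTW
  updated: d(CFPSTW,Y)=-3/16
step 6: merge (CFPSTW,Y) at d=-3/16; branch lengths CFPSTW→-3/32, Y→-3/32; new cluster CFPSTWY
final tree: (((((C:213/8,(S:-21/5,T:41/5):91/8):19/4,P:39/4):117/16,W:115/16):69/16,F:163/16):-3/32,Y:-3/32)
total length: 1365/16

1365/16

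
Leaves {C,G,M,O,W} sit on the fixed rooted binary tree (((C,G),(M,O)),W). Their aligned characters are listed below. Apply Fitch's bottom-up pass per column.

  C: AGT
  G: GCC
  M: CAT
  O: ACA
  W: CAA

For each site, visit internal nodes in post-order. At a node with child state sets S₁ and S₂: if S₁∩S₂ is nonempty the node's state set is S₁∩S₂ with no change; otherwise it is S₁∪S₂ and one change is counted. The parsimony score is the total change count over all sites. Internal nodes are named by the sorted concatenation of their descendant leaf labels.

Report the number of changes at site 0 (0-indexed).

CG@0: {A} ∪ {G} = {A,G} (union, +1)
MO@0: {C} ∪ {A} = {A,C} (union, +1)
CGMO@0: {A,G} ∩ {A,C} = {A} (intersection, +0)
CGMOW@0: {A} ∪ {C} = {A,C} (union, +1)
CG@1: {G} ∪ {C} = {C,G} (union, +1)
MO@1: {A} ∪ {C} = {A,C} (union, +1)
CGMO@1: {C,G} ∩ {A,C} = {C} (intersection, +0)
CGMOW@1: {C} ∪ {A} = {A,C} (union, +1)
CG@2: {T} ∪ {C} = {C,T} (union, +1)
MO@2: {T} ∪ {A} = {A,T} (union, +1)
CGMO@2: {C,T} ∩ {A,T} = {T} (intersection, +0)
CGMOW@2: {T} ∪ {A} = {A,T} (union, +1)
per-site changes: [3, 3, 3]; total = 9

3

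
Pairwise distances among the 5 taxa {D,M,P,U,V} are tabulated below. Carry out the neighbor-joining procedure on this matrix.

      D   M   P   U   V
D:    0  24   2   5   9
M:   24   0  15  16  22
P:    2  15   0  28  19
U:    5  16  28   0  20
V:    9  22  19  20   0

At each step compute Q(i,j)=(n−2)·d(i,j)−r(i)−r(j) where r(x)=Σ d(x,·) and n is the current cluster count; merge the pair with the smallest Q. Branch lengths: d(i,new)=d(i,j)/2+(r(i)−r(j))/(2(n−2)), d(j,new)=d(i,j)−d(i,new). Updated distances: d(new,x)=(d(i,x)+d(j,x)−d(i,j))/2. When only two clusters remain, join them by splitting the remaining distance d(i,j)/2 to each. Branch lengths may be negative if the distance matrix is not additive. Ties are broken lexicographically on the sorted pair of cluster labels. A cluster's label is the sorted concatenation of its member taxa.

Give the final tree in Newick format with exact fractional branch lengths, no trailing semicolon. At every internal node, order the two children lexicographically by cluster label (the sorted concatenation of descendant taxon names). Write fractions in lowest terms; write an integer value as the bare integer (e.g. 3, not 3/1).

step 1: merge (D,P) at d=2, Q=-98; branch lengths D→-3, P→5; new cluster DP
  updated: d(DP,M)=37/2, d(DP,U)=31/2, d(DP,V)=13
step 2: merge (DP,V) at d=13, Q=-76; branch lengths DP→9/2, V→17/2; new cluster DPV
  updated: d(DPV,M)=55/4, d(DPV,U)=45/4
step 3: merge (DPV,M) at d=55/4, Q=-41; branch lengths DPV→9/2, M→37/4; new cluster DMPV
  updated: d(DMPV,U)=27/4
step 4: merge (DMPV,U) at d=27/4; branch lengths DMPV→27/8, U→27/8; new cluster DMPUV
final tree: ((((D:-3,P:5):9/2,V:17/2):9/2,M:37/4):27/8,U:27/8)
total length: 71/2

((((D:-3,P:5):9/2,V:17/2):9/2,M:37/4):27/8,U:27/8)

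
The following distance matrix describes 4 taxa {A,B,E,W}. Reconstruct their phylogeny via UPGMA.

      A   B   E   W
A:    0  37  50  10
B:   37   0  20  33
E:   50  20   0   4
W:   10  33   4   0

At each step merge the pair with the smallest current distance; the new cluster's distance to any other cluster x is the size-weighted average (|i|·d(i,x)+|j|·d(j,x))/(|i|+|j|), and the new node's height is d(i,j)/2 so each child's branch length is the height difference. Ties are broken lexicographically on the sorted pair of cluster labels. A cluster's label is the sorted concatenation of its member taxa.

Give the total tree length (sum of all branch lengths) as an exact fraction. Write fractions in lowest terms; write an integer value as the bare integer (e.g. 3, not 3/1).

571/12

step 1: merge (E,W) at d=4; branch lengths E→2, W→2; new cluster EW
  updated: d(A,EW)=30, d(B,EW)=53/2
step 2: merge (B,EW) at d=53/2; branch lengths B→53/4, EW→45/4; new cluster BEW
  updated: d(A,BEW)=97/3
step 3: merge (A,BEW) at d=97/3; branch lengths A→97/6, BEW→35/12; new cluster ABEW
final tree: (A:97/6,(B:53/4,(E:2,W:2):45/4):35/12)
total length: 571/12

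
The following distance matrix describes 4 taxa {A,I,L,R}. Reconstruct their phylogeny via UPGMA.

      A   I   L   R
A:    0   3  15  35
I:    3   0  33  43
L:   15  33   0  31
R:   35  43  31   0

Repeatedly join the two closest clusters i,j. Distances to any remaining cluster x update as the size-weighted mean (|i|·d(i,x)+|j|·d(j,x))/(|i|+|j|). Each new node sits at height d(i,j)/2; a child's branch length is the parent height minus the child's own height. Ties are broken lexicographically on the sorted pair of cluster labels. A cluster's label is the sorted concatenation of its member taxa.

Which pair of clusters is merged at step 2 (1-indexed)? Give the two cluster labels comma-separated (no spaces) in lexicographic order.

AI,L

iteration 1: select A,I (d=3); attach at lengths (3/2, 3/2); label the merged cluster AI
  updated: d(AI,L)=24, d(AI,R)=39
iteration 2: select AI,L (d=24); attach at lengths (21/2, 12); label the merged cluster AIL
  updated: d(AIL,R)=109/3
iteration 3: select AIL,R (d=109/3); attach at lengths (37/6, 109/6); label the merged cluster AILR
final tree: (((A:3/2,I:3/2):21/2,L:12):37/6,R:109/6)
total length: 299/6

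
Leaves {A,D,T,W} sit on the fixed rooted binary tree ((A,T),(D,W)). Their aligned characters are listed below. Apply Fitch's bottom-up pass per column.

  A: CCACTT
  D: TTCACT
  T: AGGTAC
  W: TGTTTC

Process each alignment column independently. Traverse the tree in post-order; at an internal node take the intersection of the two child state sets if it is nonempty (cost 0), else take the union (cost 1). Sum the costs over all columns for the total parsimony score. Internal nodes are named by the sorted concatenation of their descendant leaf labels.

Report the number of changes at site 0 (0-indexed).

2

[col 0] AT: children A:{C}, T:{A} ∪→ {A,C}; cost 1
[col 0] DW: children D:{T}, W:{T} ∩→ {T}; cost 0
[col 0] ADTW: children AT:{A,C}, DW:{T} ∪→ {A,C,T}; cost 1
[col 1] AT: children A:{C}, T:{G} ∪→ {C,G}; cost 1
[col 1] DW: children D:{T}, W:{G} ∪→ {G,T}; cost 1
[col 1] ADTW: children AT:{C,G}, DW:{G,T} ∩→ {G}; cost 0
[col 2] AT: children A:{A}, T:{G} ∪→ {A,G}; cost 1
[col 2] DW: children D:{C}, W:{T} ∪→ {C,T}; cost 1
[col 2] ADTW: children AT:{A,G}, DW:{C,T} ∪→ {A,C,G,T}; cost 1
[col 3] AT: children A:{C}, T:{T} ∪→ {C,T}; cost 1
[col 3] DW: children D:{A}, W:{T} ∪→ {A,T}; cost 1
[col 3] ADTW: children AT:{C,T}, DW:{A,T} ∩→ {T}; cost 0
[col 4] AT: children A:{T}, T:{A} ∪→ {A,T}; cost 1
[col 4] DW: children D:{C}, W:{T} ∪→ {C,T}; cost 1
[col 4] ADTW: children AT:{A,T}, DW:{C,T} ∩→ {T}; cost 0
[col 5] AT: children A:{T}, T:{C} ∪→ {C,T}; cost 1
[col 5] DW: children D:{T}, W:{C} ∪→ {C,T}; cost 1
[col 5] ADTW: children AT:{C,T}, DW:{C,T} ∩→ {C,T}; cost 0
per-site changes: [2, 2, 3, 2, 2, 2]; total = 13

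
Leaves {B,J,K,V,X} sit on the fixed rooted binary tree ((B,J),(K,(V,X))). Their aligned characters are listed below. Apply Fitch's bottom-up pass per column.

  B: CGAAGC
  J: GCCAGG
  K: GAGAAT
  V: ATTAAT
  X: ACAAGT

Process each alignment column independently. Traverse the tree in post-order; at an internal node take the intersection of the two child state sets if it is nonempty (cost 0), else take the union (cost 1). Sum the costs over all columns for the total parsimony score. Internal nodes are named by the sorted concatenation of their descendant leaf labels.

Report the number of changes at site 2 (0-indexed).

3

[col 0] BJ: children B:{C}, J:{G} ∪→ {C,G}; cost 1
[col 0] VX: children V:{A}, X:{A} ∩→ {A}; cost 0
[col 0] KVX: children K:{G}, VX:{A} ∪→ {A,G}; cost 1
[col 0] BJKVX: children BJ:{C,G}, KVX:{A,G} ∩→ {G}; cost 0
[col 1] BJ: children B:{G}, J:{C} ∪→ {C,G}; cost 1
[col 1] VX: children V:{T}, X:{C} ∪→ {C,T}; cost 1
[col 1] KVX: children K:{A}, VX:{C,T} ∪→ {A,C,T}; cost 1
[col 1] BJKVX: children BJ:{C,G}, KVX:{A,C,T} ∩→ {C}; cost 0
[col 2] BJ: children B:{A}, J:{C} ∪→ {A,C}; cost 1
[col 2] VX: children V:{T}, X:{A} ∪→ {A,T}; cost 1
[col 2] KVX: children K:{G}, VX:{A,T} ∪→ {A,G,T}; cost 1
[col 2] BJKVX: children BJ:{A,C}, KVX:{A,G,T} ∩→ {A}; cost 0
[col 3] BJ: children B:{A}, J:{A} ∩→ {A}; cost 0
[col 3] VX: children V:{A}, X:{A} ∩→ {A}; cost 0
[col 3] KVX: children K:{A}, VX:{A} ∩→ {A}; cost 0
[col 3] BJKVX: children BJ:{A}, KVX:{A} ∩→ {A}; cost 0
[col 4] BJ: children B:{G}, J:{G} ∩→ {G}; cost 0
[col 4] VX: children V:{A}, X:{G} ∪→ {A,G}; cost 1
[col 4] KVX: children K:{A}, VX:{A,G} ∩→ {A}; cost 0
[col 4] BJKVX: children BJ:{G}, KVX:{A} ∪→ {A,G}; cost 1
[col 5] BJ: children B:{C}, J:{G} ∪→ {C,G}; cost 1
[col 5] VX: children V:{T}, X:{T} ∩→ {T}; cost 0
[col 5] KVX: children K:{T}, VX:{T} ∩→ {T}; cost 0
[col 5] BJKVX: children BJ:{C,G}, KVX:{T} ∪→ {C,G,T}; cost 1
per-site changes: [2, 3, 3, 0, 2, 2]; total = 12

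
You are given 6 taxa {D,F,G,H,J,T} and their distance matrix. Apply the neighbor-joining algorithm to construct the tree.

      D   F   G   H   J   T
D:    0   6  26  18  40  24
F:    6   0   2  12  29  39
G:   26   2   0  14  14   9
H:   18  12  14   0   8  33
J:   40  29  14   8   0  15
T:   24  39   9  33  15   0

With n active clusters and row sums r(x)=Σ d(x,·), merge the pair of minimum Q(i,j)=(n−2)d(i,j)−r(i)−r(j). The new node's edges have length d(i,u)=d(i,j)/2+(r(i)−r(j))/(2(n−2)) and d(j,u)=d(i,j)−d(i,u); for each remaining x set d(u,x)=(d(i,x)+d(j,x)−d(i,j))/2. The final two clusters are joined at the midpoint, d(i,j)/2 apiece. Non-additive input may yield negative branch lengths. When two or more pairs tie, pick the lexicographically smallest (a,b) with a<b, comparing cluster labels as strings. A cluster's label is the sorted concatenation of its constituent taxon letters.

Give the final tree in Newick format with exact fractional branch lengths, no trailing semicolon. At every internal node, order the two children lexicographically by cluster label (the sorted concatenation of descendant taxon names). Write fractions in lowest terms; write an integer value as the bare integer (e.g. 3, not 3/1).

(((((D:25/4,F:-1/4):26/3,H:10/3):57/8,G:-5/8):37/8,J:6):9/2,T:9/2)

step 1: merge (D,F) at d=6, Q=-178; branch lengths D→25/4, F→-1/4; new cluster DF
  updated: d(DF,G)=11, d(DF,H)=12, d(DF,J)=63/2, d(DF,T)=57/2
step 2: merge (DF,H) at d=12, Q=-114; branch lengths DF→26/3, H→10/3; new cluster DFH
  updated: d(DFH,G)=13/2, d(DFH,J)=55/4, d(DFH,T)=99/4
step 3: merge (DFH,G) at d=13/2, Q=-123/2; branch lengths DFH→57/8, G→-5/8; new cluster DFGH
  updated: d(DFGH,J)=85/8, d(DFGH,T)=109/8
step 4: merge (DFGH,J) at d=85/8, Q=-157/4; branch lengths DFGH→37/8, J→6; new cluster DFGHJ
  updated: d(DFGHJ,T)=9
step 5: merge (DFGHJ,T) at d=9; branch lengths DFGHJ→9/2, T→9/2; new cluster DFGHJT
final tree: (((((D:25/4,F:-1/4):26/3,H:10/3):57/8,G:-5/8):37/8,J:6):9/2,T:9/2)
total length: 353/8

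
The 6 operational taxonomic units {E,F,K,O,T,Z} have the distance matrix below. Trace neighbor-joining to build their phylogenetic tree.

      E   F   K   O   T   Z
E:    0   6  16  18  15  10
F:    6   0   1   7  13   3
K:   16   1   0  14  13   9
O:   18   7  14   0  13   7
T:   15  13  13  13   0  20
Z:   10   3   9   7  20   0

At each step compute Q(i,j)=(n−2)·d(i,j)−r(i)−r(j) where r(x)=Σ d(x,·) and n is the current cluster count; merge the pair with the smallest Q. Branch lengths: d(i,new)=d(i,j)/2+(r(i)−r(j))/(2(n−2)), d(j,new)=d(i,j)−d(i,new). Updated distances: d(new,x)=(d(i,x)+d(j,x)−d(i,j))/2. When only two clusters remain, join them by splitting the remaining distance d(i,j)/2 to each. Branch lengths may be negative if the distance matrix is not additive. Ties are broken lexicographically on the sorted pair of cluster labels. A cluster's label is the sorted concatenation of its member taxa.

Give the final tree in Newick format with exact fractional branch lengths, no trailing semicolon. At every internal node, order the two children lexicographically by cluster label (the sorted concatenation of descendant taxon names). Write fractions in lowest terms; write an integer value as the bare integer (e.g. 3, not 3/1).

step 1: merge (O,T) at d=13, Q=-81; branch lengths O→37/8, T→67/8; new cluster OT
  updated: d(E,OT)=10, d(F,OT)=7/2, d(K,OT)=7, d(OT,Z)=7
step 2: merge (F,K) at d=1, Q=-87/2; branch lengths F→-11/4, K→15/4; new cluster FK
  updated: d(E,FK)=21/2, d(FK,OT)=19/4, d(FK,Z)=11/2
step 3: merge (E,Z) at d=10, Q=-33; branch lengths E→7, Z→3; new cluster EZ
  updated: d(EZ,FK)=3, d(EZ,OT)=7/2
step 4: merge (EZ,FK) at d=3, Q=-45/4; branch lengths EZ→7/8, FK→17/8; new cluster EFKZ
  updated: d(EFKZ,OT)=21/8
step 5: merge (EFKZ,OT) at d=21/8; branch lengths EFKZ→21/16, OT→21/16; new cluster EFKOTZ
final tree: (((E:7,Z:3):7/8,(F:-11/4,K:15/4):17/8):21/16,(O:37/8,T:67/8):21/16)
total length: 237/8

(((E:7,Z:3):7/8,(F:-11/4,K:15/4):17/8):21/16,(O:37/8,T:67/8):21/16)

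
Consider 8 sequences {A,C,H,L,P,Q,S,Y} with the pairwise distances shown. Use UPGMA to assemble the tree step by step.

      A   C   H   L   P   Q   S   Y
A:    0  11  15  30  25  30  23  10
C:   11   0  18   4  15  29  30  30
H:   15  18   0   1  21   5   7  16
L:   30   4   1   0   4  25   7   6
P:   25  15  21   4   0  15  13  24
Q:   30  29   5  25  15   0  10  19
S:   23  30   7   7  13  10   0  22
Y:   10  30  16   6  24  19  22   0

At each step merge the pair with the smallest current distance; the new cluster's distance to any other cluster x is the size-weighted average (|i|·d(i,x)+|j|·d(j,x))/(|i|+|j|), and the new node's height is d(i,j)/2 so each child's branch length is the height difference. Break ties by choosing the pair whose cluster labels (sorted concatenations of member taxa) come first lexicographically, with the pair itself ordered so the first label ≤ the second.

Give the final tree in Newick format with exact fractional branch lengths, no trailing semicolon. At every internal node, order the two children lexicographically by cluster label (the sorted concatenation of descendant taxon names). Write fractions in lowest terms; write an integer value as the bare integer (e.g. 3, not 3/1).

((A:5,Y:5):131/24,(C:48/5,((((H:1/2,L:1/2):3,S:7/2):17/6,P:19/3):13/24,Q:55/8):109/40):103/120)

step 1: merge (H,L) at d=1; branch lengths H→1/2, L→1/2; new cluster HL
  updated: d(A,HL)=45/2, d(C,HL)=11, d(HL,P)=25/2, d(HL,Q)=15, d(HL,S)=7, d(HL,Y)=11
step 2: merge (HL,S) at d=7; branch lengths HL→3, S→7/2; new cluster HLS
  updated: d(A,HLS)=68/3, d(C,HLS)=52/3, d(HLS,P)=38/3, d(HLS,Q)=40/3, d(HLS,Y)=44/3
step 3: merge (A,Y) at d=10; branch lengths A→5, Y→5; new cluster AY
  updated: d(AY,C)=41/2, d(AY,HLS)=56/3, d(AY,P)=49/2, d(AY,Q)=49/2
step 4: merge (HLS,P) at d=38/3; branch lengths HLS→17/6, P→19/3; new cluster HLPS
  updated: d(AY,HLPS)=161/8, d(C,HLPS)=67/4, d(HLPS,Q)=55/4
step 5: merge (HLPS,Q) at d=55/4; branch lengths HLPS→13/24, Q→55/8; new cluster HLPQS
  updated: d(AY,HLPQS)=21, d(C,HLPQS)=96/5
step 6: merge (C,HLPQS) at d=96/5; branch lengths C→48/5, HLPQS→109/40; new cluster CHLPQS
  updated: d(AY,CHLPQS)=251/12
step 7: merge (AY,CHLPQS) at d=251/12; branch lengths AY→131/24, CHLPQS→103/120; new cluster ACHLPQSY
final tree: ((A:5,Y:5):131/24,(C:48/5,((((H:1/2,L:1/2):3,S:7/2):17/6,P:19/3):13/24,Q:55/8):109/40):103/120)
total length: 2109/40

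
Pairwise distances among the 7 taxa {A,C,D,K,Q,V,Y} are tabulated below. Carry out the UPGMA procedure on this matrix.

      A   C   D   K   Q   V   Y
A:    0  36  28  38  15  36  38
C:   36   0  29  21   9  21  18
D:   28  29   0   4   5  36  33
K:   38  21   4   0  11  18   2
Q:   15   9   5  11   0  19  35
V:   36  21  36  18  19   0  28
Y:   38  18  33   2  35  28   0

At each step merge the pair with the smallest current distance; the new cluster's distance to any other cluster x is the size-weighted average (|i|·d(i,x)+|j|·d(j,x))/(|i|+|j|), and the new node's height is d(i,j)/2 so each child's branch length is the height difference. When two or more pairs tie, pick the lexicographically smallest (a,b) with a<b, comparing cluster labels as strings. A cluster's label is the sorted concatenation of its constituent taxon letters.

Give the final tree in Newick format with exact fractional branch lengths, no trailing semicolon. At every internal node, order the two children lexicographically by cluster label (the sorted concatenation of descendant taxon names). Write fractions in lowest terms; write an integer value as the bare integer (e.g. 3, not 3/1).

1. join K+Y (d=2) ⇒ KY; edges |K|=1, |Y|=1
  updated: d(A,KY)=38, d(C,KY)=39/2, d(D,KY)=37/2, d(KY,Q)=23, d(KY,V)=23
2. join D+Q (d=5) ⇒ DQ; edges |D|=5/2, |Q|=5/2
  updated: d(A,DQ)=43/2, d(C,DQ)=19, d(DQ,KY)=83/4, d(DQ,V)=55/2
3. join C+DQ (d=19) ⇒ CDQ; edges |C|=19/2, |DQ|=7
  updated: d(A,CDQ)=79/3, d(CDQ,KY)=61/3, d(CDQ,V)=76/3
4. join CDQ+KY (d=61/3) ⇒ CDKQY; edges |CDQ|=2/3, |KY|=55/6
  updated: d(A,CDKQY)=31, d(CDKQY,V)=122/5
5. join CDKQY+V (d=122/5) ⇒ CDKQVY; edges |CDKQY|=61/30, |V|=61/5
  updated: d(A,CDKQVY)=191/6
6. join A+CDKQVY (d=191/6) ⇒ ACDKQVY; edges |A|=191/12, |CDKQVY|=223/60
final tree: (A:191/12,(((C:19/2,(D:5/2,Q:5/2):7):2/3,(K:1,Y:1):55/6):61/30,V:61/5):223/60)
total length: 336/5

(A:191/12,(((C:19/2,(D:5/2,Q:5/2):7):2/3,(K:1,Y:1):55/6):61/30,V:61/5):223/60)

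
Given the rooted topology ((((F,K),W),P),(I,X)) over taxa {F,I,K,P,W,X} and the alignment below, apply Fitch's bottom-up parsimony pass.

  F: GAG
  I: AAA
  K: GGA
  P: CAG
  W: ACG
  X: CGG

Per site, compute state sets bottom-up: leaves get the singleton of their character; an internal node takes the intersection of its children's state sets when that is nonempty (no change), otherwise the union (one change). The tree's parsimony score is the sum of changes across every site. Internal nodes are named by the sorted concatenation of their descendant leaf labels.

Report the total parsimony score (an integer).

FK@0: {G} ∩ {G} = {G} (intersection, +0)
FKW@0: {G} ∪ {A} = {A,G} (union, +1)
FKPW@0: {A,G} ∪ {C} = {A,C,G} (union, +1)
IX@0: {A} ∪ {C} = {A,C} (union, +1)
FIKPWX@0: {A,C,G} ∩ {A,C} = {A,C} (intersection, +0)
FK@1: {A} ∪ {G} = {A,G} (union, +1)
FKW@1: {A,G} ∪ {C} = {A,C,G} (union, +1)
FKPW@1: {A,C,G} ∩ {A} = {A} (intersection, +0)
IX@1: {A} ∪ {G} = {A,G} (union, +1)
FIKPWX@1: {A} ∩ {A,G} = {A} (intersection, +0)
FK@2: {G} ∪ {A} = {A,G} (union, +1)
FKW@2: {A,G} ∩ {G} = {G} (intersection, +0)
FKPW@2: {G} ∩ {G} = {G} (intersection, +0)
IX@2: {A} ∪ {G} = {A,G} (union, +1)
FIKPWX@2: {G} ∩ {A,G} = {G} (intersection, +0)
per-site changes: [3, 3, 2]; total = 8

8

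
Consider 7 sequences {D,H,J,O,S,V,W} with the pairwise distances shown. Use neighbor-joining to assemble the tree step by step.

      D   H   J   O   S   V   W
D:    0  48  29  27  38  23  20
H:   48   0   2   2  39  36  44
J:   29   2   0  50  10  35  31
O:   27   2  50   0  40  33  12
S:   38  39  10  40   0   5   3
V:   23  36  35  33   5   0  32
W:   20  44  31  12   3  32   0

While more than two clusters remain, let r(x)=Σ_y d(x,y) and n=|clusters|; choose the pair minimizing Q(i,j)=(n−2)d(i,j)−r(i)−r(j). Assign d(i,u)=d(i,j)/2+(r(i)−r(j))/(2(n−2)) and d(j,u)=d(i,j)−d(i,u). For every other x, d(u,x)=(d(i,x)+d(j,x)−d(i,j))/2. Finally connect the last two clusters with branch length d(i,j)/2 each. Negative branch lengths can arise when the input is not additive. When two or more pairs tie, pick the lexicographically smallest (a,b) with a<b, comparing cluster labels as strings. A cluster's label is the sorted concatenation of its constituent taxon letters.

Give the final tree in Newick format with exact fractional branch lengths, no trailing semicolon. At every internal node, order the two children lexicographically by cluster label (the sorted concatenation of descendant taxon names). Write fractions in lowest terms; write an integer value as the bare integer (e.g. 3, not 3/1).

iteration 1: select H,O (d=2, Q=-325); attach at lengths (17/10, 3/10); label the merged cluster HO
  updated: d(D,HO)=73/2, d(HO,J)=25, d(HO,S)=77/2, d(HO,V)=67/2, d(HO,W)=27
iteration 2: select S,V (d=5, Q=-203); attach at lengths (-7/4, 27/4); label the merged cluster SV
  updated: d(D,SV)=28, d(HO,SV)=67/2, d(J,SV)=20, d(SV,W)=15
iteration 3: select HO,J (d=25, Q=-152); attach at lengths (46/3, 29/3); label the merged cluster HJO
  updated: d(D,HJO)=81/4, d(HJO,SV)=57/4, d(HJO,W)=33/2
iteration 4: select D,W (d=20, Q=-319/4); attach at lengths (227/16, 93/16); label the merged cluster DW
  updated: d(DW,HJO)=67/8, d(DW,SV)=23/2
iteration 5: select DW,HJO (d=67/8, Q=-273/8); attach at lengths (45/16, 89/16); label the merged cluster DHJOW
  updated: d(DHJOW,SV)=139/16
iteration 6: select DHJOW,SV (d=139/16); attach at lengths (139/32, 139/32); label the merged cluster DHJOSVW
final tree: (((D:227/16,W:93/16):45/16,((H:17/10,O:3/10):46/3,J:29/3):89/16):139/32,(S:-7/4,V:27/4):139/32)
total length: 1105/16

(((D:227/16,W:93/16):45/16,((H:17/10,O:3/10):46/3,J:29/3):89/16):139/32,(S:-7/4,V:27/4):139/32)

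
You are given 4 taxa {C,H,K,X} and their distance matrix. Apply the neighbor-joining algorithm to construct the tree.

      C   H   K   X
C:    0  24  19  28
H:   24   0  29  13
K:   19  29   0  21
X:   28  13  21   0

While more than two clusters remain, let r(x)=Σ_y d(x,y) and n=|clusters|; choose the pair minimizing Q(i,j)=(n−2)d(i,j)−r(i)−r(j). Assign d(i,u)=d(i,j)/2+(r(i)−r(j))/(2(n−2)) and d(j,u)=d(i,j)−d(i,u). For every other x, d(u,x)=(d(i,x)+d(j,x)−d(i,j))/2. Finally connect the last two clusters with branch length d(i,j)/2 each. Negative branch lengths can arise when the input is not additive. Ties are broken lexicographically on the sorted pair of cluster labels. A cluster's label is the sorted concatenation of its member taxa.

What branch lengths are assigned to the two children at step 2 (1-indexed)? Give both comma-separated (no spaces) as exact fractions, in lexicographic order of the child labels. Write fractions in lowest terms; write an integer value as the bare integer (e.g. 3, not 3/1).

19/2,15/2

iteration 1: select C,K (d=19, Q=-102); attach at lengths (10, 9); label the merged cluster CK
  updated: d(CK,H)=17, d(CK,X)=15
iteration 2: select CK,H (d=17, Q=-45); attach at lengths (19/2, 15/2); label the merged cluster CHK
  updated: d(CHK,X)=11/2
iteration 3: select CHK,X (d=11/2); attach at lengths (11/4, 11/4); label the merged cluster CHKX
final tree: (((C:10,K:9):19/2,H:15/2):11/4,X:11/4)
total length: 83/2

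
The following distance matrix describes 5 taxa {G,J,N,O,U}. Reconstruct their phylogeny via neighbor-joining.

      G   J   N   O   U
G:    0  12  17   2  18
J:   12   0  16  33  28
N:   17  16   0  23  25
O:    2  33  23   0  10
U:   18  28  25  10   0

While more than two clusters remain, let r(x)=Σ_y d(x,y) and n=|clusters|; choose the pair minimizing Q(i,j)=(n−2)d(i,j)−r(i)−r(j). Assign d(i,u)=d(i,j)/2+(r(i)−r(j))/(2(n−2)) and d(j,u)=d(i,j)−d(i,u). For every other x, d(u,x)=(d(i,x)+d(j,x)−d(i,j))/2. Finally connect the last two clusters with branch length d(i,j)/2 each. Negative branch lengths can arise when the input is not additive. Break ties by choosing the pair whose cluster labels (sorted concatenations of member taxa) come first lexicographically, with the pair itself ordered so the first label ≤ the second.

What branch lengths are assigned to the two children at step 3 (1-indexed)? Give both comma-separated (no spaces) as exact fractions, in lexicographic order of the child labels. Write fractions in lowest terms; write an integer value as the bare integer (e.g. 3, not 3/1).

51/8,11/8

step 1: merge (J,N) at d=16, Q=-122; branch lengths J→28/3, N→20/3; new cluster JN
  updated: d(G,JN)=13/2, d(JN,O)=20, d(JN,U)=37/2
step 2: merge (G,JN) at d=13/2, Q=-117/2; branch lengths G→-11/8, JN→63/8; new cluster GJN
  updated: d(GJN,O)=31/4, d(GJN,U)=15
step 3: merge (GJN,O) at d=31/4, Q=-131/4; branch lengths GJN→51/8, O→11/8; new cluster GJNO
  updated: d(GJNO,U)=69/8
step 4: merge (GJNO,U) at d=69/8; branch lengths GJNO→69/16, U→69/16; new cluster GJNOU
final tree: (((G:-11/8,(J:28/3,N:20/3):63/8):51/8,O:11/8):69/16,U:69/16)
total length: 311/8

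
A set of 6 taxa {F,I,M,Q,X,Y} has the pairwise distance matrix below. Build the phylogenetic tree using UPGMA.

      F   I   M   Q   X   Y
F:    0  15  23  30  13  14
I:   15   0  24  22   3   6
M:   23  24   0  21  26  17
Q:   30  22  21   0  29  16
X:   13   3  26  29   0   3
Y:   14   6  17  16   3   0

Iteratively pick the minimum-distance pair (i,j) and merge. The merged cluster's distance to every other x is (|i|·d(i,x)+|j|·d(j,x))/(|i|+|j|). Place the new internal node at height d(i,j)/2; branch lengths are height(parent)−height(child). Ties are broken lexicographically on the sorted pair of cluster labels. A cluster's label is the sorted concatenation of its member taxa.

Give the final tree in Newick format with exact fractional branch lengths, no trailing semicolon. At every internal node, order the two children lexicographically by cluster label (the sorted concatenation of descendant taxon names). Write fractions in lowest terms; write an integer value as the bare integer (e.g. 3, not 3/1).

iteration 1: select I,X (d=3); attach at lengths (3/2, 3/2); label the merged cluster IX
  updated: d(F,IX)=14, d(IX,M)=25, d(IX,Q)=51/2, d(IX,Y)=9/2
iteration 2: select IX,Y (d=9/2); attach at lengths (3/4, 9/4); label the merged cluster IXY
  updated: d(F,IXY)=14, d(IXY,M)=67/3, d(IXY,Q)=67/3
iteration 3: select F,IXY (d=14); attach at lengths (7, 19/4); label the merged cluster FIXY
  updated: d(FIXY,M)=45/2, d(FIXY,Q)=97/4
iteration 4: select M,Q (d=21); attach at lengths (21/2, 21/2); label the merged cluster MQ
  updated: d(FIXY,MQ)=187/8
iteration 5: select FIXY,MQ (d=187/8); attach at lengths (75/16, 19/16); label the merged cluster FIMQXY
final tree: ((F:7,((I:3/2,X:3/2):3/4,Y:9/4):19/4):75/16,(M:21/2,Q:21/2):19/16)
total length: 357/8

((F:7,((I:3/2,X:3/2):3/4,Y:9/4):19/4):75/16,(M:21/2,Q:21/2):19/16)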